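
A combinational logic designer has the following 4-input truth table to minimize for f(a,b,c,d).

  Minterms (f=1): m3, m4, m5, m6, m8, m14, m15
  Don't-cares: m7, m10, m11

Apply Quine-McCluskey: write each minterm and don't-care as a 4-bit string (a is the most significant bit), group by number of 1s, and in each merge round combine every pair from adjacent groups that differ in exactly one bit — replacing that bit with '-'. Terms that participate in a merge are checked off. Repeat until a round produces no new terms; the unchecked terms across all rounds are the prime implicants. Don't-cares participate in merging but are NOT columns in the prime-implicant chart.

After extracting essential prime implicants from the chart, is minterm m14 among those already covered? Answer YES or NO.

Round 0: 0011✓ 0100✓ 0101✓ 0110✓ 0111✓ 1000✓ 1010✓ 1011✓ 1110✓ 1111✓
Round 1: -011✓ -110✓ -111✓ 0-11✓ 01-0✓ 01-1✓ 010-✓ 011-✓ 1-10✓ 1-11✓ 10-0 101-✓ 111-✓
Round 2: --11 -11- 01-- 1-1-
PIs = {--11, -11-, 01--, 1-1-, 10-0}
Coverage chart:
  m3: --11 ←essential
  m4: 01-- ←essential
  m5: 01-- ←essential
  m6: -11-,01--
  m8: 10-0 ←essential
  m14: -11-,1-1-
  m15: --11,-11-,1-1-
Essential: --11, 01--, 10-0

NO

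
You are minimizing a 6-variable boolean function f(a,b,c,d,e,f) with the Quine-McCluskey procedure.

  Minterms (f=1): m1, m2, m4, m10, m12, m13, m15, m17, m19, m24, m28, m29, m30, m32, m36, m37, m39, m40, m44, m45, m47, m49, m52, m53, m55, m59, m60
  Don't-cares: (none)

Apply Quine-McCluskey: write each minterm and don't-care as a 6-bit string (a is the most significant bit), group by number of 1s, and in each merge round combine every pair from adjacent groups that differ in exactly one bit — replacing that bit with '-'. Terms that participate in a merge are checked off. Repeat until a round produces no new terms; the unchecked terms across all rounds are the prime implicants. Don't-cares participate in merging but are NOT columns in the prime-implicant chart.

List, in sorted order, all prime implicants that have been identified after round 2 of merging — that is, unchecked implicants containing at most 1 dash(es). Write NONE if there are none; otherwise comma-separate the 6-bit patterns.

[col 0] 000001*, 000010*, 000100*, 001010*, 001100*, 001101*, 001111*, 010001*, 010011*, 011000*, 011100*, 011101*, 011110*, 100000*, 100100*, 100101*, 100111*, 101000*, 101100*, 101101*, 101111*, 110001*, 110100*, 110101*, 110111*, 111011, 111100*
[col 1] -00100*, -01100*, -01101*, -01111*, -10001, -11100*, 0-0001, 0-1100*, 0-1101*, 00-010, 00-100*, 0011-1*, 00110-*, 0100-1, 011-00, 0111-0, 01110-*, 1-0100*, 1-0101*, 1-0111*, 1-1100*, 10-000*, 10-100*, 10-101*, 10-111*, 100-00*, 1001-1*, 10010-*, 101-00*, 1011-1*, 10110-*, 11-100*, 110-01, 1101-1*, 11010-*
[col 2] --1100, -0-100, -011-1, -0110-, 0-110-, 1--100, 1-01-1, 1-010-, 10--00, 10-1-1, 10-10-
Prime implicants: --1100, -0-100, -011-1, -0110-, -10001, 0-0001, 0-110-, 00-010, 0100-1, 011-00, 0111-0, 1--100, 1-01-1, 1-010-, 10--00, 10-1-1, 10-10-, 110-01, 111011

-10001, 0-0001, 00-010, 0100-1, 011-00, 0111-0, 110-01, 111011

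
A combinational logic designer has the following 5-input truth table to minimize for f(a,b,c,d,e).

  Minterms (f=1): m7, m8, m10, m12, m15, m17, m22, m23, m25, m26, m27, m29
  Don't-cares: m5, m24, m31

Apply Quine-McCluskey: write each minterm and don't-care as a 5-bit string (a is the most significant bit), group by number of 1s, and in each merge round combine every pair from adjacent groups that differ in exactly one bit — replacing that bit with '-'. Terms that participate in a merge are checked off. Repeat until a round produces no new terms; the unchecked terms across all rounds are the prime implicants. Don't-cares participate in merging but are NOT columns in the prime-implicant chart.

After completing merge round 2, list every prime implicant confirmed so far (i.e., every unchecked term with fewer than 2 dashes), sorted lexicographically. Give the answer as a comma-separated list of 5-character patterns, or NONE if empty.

[col 0] 00101*, 00111*, 01000*, 01010*, 01100*, 01111*, 10001*, 10110*, 10111*, 11000*, 11001*, 11010*, 11011*, 11101*, 11111*
[col 1] -0111*, -1000*, -1010*, -1111*, 0-111*, 001-1, 01-00, 010-0*, 1-001, 1-111*, 1011-, 11-01*, 11-11*, 110-0*, 110-1*, 1100-*, 1101-*, 111-1*
[col 2] --111, -10-0, 11--1, 110--
Prime implicants: --111, -10-0, 001-1, 01-00, 1-001, 1011-, 11--1, 110--

001-1, 01-00, 1-001, 1011-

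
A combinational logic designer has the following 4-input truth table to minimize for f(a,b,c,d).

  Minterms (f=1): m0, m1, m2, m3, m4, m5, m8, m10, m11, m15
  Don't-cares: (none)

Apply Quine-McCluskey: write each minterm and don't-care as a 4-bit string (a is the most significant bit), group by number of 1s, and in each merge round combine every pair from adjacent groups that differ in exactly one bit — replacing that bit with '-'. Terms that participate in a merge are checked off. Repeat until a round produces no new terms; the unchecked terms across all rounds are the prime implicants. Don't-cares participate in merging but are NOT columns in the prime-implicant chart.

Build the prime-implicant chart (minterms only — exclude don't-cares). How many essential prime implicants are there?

Round 0: 0000✓ 0001✓ 0010✓ 0011✓ 0100✓ 0101✓ 1000✓ 1010✓ 1011✓ 1111✓
Round 1: -000✓ -010✓ -011✓ 0-00✓ 0-01✓ 00-0✓ 00-1✓ 000-✓ 001-✓ 010-✓ 1-11 10-0✓ 101-✓
Round 2: -0-0 -01- 0-0- 00--
PIs = {-0-0, -01-, 0-0-, 00--, 1-11}
Coverage chart:
  m0: -0-0,0-0-,00--
  m1: 0-0-,00--
  m2: -0-0,-01-,00--
  m3: -01-,00--
  m4: 0-0- ←essential
  m5: 0-0- ←essential
  m8: -0-0 ←essential
  m10: -0-0,-01-
  m11: -01-,1-11
  m15: 1-11 ←essential
Essential: -0-0, 0-0-, 1-11

3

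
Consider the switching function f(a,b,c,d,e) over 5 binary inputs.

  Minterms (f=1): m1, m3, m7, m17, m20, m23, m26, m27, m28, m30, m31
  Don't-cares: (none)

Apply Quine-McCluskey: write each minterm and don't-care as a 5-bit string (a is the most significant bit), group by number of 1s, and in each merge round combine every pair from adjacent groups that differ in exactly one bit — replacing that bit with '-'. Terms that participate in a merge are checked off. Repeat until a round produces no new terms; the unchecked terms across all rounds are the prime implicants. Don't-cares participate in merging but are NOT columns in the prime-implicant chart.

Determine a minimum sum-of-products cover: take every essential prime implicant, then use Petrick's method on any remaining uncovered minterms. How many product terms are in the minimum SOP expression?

5

size-2^0 implicants → 00001(✓)  00011(✓)  00111(✓)  10001(✓)  10100(✓)  10111(✓)  11010(✓)  11011(✓)  11100(✓)  11110(✓)  11111(✓)
size-2^1 implicants → -0001  -0111  00-11  000-1  1-100  1-111  11-10(✓)  11-11(✓)  1101-(✓)  111-0  1111-(✓)
size-2^2 implicants → 11-1-
Unchecked terms (primes): -0001, -0111, 00-11, 000-1, 1-100, 1-111, 11-1-, 111-0
Minterm coverage:
  m1 ⊆ -0001,000-1
  m3 ⊆ 00-11,000-1
  m7 ⊆ -0111,00-11
  m17 ⊆ -0001 [E]
  m20 ⊆ 1-100 [E]
  m23 ⊆ -0111,1-111
  m26 ⊆ 11-1- [E]
  m27 ⊆ 11-1- [E]
  m28 ⊆ 1-100,111-0
  m30 ⊆ 11-1-,111-0
  m31 ⊆ 1-111,11-1-
E = {-0001, 1-100, 11-1-}
Petrick residual → -0111, 00-11
Cover = b'c'd'e + b'cde + a'b'de + acd'e' + abd  |cover|=5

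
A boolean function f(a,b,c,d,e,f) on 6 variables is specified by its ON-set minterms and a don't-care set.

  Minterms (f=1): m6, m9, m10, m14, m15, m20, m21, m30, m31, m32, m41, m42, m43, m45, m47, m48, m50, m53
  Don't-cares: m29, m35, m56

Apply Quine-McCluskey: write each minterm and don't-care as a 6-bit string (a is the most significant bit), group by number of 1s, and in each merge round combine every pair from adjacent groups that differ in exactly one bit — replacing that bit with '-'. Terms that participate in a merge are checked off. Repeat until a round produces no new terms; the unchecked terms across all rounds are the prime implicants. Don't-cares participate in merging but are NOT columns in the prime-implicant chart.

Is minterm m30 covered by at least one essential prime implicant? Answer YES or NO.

YES

size-2^0 implicants → 000110(✓)  001001(✓)  001010(✓)  001110(✓)  001111(✓)  010100(✓)  010101(✓)  011101(✓)  011110(✓)  011111(✓)  100000(✓)  100011(✓)  101001(✓)  101010(✓)  101011(✓)  101101(✓)  101111(✓)  110000(✓)  110010(✓)  110101(✓)  111000(✓)
size-2^1 implicants → -01001  -01010  -01111  -10101  0-1110(✓)  0-1111(✓)  00-110  001-10  00111-(✓)  01-101  01010-  0111-1  01111-(✓)  1-0000  10-011  101-01(✓)  101-11(✓)  1010-1(✓)  10101-  1011-1(✓)  11-000  1100-0
size-2^2 implicants → 0-111-  101--1
Unchecked terms (primes): -01001, -01010, -01111, -10101, 0-111-, 00-110, 001-10, 01-101, 01010-, 0111-1, 1-0000, 10-011, 101--1, 10101-, 11-000, 1100-0
Minterm coverage:
  m6 ⊆ 00-110 [E]
  m9 ⊆ -01001 [E]
  m10 ⊆ -01010,001-10
  m14 ⊆ 0-111-,00-110,001-10
  m15 ⊆ -01111,0-111-
  m20 ⊆ 01010- [E]
  m21 ⊆ -10101,01-101,01010-
  m30 ⊆ 0-111- [E]
  m31 ⊆ 0-111-,0111-1
  m32 ⊆ 1-0000 [E]
  m41 ⊆ -01001,101--1
  m42 ⊆ -01010,10101-
  m43 ⊆ 10-011,101--1,10101-
  m45 ⊆ 101--1 [E]
  m47 ⊆ -01111,101--1
  m48 ⊆ 1-0000,11-000,1100-0
  m50 ⊆ 1100-0 [E]
  m53 ⊆ -10101 [E]
E = {-01001, -10101, 0-111-, 00-110, 01010-, 1-0000, 101--1, 1100-0}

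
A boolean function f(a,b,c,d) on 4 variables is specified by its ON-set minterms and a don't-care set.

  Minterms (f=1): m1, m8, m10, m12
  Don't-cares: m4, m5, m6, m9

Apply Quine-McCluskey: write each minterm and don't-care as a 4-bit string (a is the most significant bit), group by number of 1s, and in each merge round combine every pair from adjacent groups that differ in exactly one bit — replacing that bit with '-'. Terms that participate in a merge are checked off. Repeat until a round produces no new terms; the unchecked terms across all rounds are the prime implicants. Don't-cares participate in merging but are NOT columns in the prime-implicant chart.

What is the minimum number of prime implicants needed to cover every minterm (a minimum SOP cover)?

[col 0] 0001*, 0100*, 0101*, 0110*, 1000*, 1001*, 1010*, 1100*
[col 1] -001, -100, 0-01, 01-0, 010-, 1-00, 10-0, 100-
Prime implicants: -001, -100, 0-01, 01-0, 010-, 1-00, 10-0, 100-
PI chart (minterm → PIs covering it):
  1 | -001,0-01
  8 | 1-00,10-0,100-
  10 | 10-0  (sole → essential)
  12 | -100,1-00
Essential prime implicants: 10-0
Petrick residual → -001, -100
Minimum SOP uses 3 PIs: b'c'd + bc'd' + ab'd'

3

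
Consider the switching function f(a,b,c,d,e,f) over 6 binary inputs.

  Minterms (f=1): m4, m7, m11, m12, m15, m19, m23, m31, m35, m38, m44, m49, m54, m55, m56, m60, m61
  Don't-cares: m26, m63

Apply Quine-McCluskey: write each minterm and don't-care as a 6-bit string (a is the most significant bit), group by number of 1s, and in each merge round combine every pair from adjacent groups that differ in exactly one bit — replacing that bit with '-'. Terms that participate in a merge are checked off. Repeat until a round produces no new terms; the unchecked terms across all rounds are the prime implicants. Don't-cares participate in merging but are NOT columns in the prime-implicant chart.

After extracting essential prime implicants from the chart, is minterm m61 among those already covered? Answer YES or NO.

NO

Round 0: 000100✓ 000111✓ 001011✓ 001100✓ 001111✓ 010011✓ 010111✓ 011010 011111✓ 100011 100110✓ 101100✓ 110001 110110✓ 110111✓ 111000✓ 111100✓ 111101✓ 111111✓
Round 1: -01100 -10111✓ -11111✓ 0-0111✓ 0-1111✓ 00-100 00-111✓ 001-11 01-111✓ 010-11 1-0110 1-1100 11-111✓ 11011- 111-00 1111-1 11110-
Round 2: -1-111 0--111
PIs = {-01100, -1-111, 0--111, 00-100, 001-11, 010-11, 011010, 1-0110, 1-1100, 100011, 110001, 11011-, 111-00, 1111-1, 11110-}
Coverage chart:
  m4: 00-100 ←essential
  m7: 0--111 ←essential
  m11: 001-11 ←essential
  m12: -01100,00-100
  m15: 0--111,001-11
  m19: 010-11 ←essential
  m23: -1-111,0--111,010-11
  m31: -1-111,0--111
  m35: 100011 ←essential
  m38: 1-0110 ←essential
  m44: -01100,1-1100
  m49: 110001 ←essential
  m54: 1-0110,11011-
  m55: -1-111,11011-
  m56: 111-00 ←essential
  m60: 1-1100,111-00,11110-
  m61: 1111-1,11110-
Essential: 0--111, 00-100, 001-11, 010-11, 1-0110, 100011, 110001, 111-00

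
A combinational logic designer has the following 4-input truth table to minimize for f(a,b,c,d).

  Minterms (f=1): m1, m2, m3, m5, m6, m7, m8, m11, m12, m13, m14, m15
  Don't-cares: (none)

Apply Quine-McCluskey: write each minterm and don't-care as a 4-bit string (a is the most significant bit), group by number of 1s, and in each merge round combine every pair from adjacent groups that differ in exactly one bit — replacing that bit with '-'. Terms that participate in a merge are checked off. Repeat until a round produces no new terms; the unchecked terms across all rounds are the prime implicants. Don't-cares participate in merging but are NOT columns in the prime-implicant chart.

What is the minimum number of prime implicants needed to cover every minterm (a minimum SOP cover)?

5

[col 0] 0001*, 0010*, 0011*, 0101*, 0110*, 0111*, 1000*, 1011*, 1100*, 1101*, 1110*, 1111*
[col 1] -011*, -101*, -110*, -111*, 0-01*, 0-10*, 0-11*, 00-1*, 001-*, 01-1*, 011-*, 1-00, 1-11*, 11-0*, 11-1*, 110-*, 111-*
[col 2] --11, -1-1, -11-, 0--1, 0-1-, 11--
Prime implicants: --11, -1-1, -11-, 0--1, 0-1-, 1-00, 11--
PI chart (minterm → PIs covering it):
  1 | 0--1  (sole → essential)
  2 | 0-1-  (sole → essential)
  3 | --11,0--1,0-1-
  5 | -1-1,0--1
  6 | -11-,0-1-
  7 | --11,-1-1,-11-,0--1,0-1-
  8 | 1-00  (sole → essential)
  11 | --11  (sole → essential)
  12 | 1-00,11--
  13 | -1-1,11--
  14 | -11-,11--
  15 | --11,-1-1,-11-,11--
Essential prime implicants: --11, 0--1, 0-1-, 1-00
Petrick residual → 11--
Minimum SOP uses 5 PIs: cd + a'd + a'c + ac'd' + ab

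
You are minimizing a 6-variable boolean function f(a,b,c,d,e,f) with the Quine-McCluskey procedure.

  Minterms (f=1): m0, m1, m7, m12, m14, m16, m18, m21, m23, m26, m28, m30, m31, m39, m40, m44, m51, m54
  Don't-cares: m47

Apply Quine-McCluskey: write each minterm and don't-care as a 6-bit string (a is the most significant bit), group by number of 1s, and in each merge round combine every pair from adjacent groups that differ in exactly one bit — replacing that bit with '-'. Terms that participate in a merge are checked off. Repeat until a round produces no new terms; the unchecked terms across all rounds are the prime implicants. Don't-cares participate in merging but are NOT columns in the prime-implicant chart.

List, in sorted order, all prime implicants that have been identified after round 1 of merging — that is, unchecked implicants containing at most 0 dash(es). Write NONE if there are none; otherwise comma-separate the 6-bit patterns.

110011, 110110

Round 0: 000000✓ 000001✓ 000111✓ 001100✓ 001110✓ 010000✓ 010010✓ 010101✓ 010111✓ 011010✓ 011100✓ 011110✓ 011111✓ 100111✓ 101000✓ 101100✓ 101111✓ 110011 110110
Round 1: -00111 -01100 0-0000 0-0111 0-1100✓ 0-1110✓ 00000- 0011-0✓ 01-010 01-111 0100-0 0101-1 011-10 0111-0✓ 01111- 10-111 101-00
Round 2: 0-11-0
PIs = {-00111, -01100, 0-0000, 0-0111, 0-11-0, 00000-, 01-010, 01-111, 0100-0, 0101-1, 011-10, 01111-, 10-111, 101-00, 110011, 110110}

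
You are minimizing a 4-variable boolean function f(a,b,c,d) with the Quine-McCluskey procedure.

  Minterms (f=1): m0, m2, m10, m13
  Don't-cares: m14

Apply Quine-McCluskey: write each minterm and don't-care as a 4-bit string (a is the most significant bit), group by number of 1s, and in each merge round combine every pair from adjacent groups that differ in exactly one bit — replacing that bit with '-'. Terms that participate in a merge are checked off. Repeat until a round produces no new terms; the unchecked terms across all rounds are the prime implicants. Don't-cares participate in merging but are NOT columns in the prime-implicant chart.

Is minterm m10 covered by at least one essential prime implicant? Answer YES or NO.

NO

size-2^0 implicants → 0000(✓)  0010(✓)  1010(✓)  1101  1110(✓)
size-2^1 implicants → -010  00-0  1-10
Unchecked terms (primes): -010, 00-0, 1-10, 1101
Minterm coverage:
  m0 ⊆ 00-0 [E]
  m2 ⊆ -010,00-0
  m10 ⊆ -010,1-10
  m13 ⊆ 1101 [E]
E = {00-0, 1101}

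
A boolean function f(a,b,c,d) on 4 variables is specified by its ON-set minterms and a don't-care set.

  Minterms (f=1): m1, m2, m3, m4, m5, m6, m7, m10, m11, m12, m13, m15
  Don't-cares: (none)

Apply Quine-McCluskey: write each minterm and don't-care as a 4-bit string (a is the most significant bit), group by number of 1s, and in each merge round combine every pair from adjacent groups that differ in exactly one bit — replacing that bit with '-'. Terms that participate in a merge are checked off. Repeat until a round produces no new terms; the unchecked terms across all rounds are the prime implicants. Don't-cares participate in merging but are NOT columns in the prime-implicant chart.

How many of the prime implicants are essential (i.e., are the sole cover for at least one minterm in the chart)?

Round 0: 0001✓ 0010✓ 0011✓ 0100✓ 0101✓ 0110✓ 0111✓ 1010✓ 1011✓ 1100✓ 1101✓ 1111✓
Round 1: -010✓ -011✓ -100✓ -101✓ -111✓ 0-01✓ 0-10✓ 0-11✓ 00-1✓ 001-✓ 01-0✓ 01-1✓ 010-✓ 011-✓ 1-11✓ 101-✓ 11-1✓ 110-✓
Round 2: --11 -01- -1-1 -10- 0--1 0-1- 01--
PIs = {--11, -01-, -1-1, -10-, 0--1, 0-1-, 01--}
Coverage chart:
  m1: 0--1 ←essential
  m2: -01-,0-1-
  m3: --11,-01-,0--1,0-1-
  m4: -10-,01--
  m5: -1-1,-10-,0--1,01--
  m6: 0-1-,01--
  m7: --11,-1-1,0--1,0-1-,01--
  m10: -01- ←essential
  m11: --11,-01-
  m12: -10- ←essential
  m13: -1-1,-10-
  m15: --11,-1-1
Essential: -01-, -10-, 0--1

3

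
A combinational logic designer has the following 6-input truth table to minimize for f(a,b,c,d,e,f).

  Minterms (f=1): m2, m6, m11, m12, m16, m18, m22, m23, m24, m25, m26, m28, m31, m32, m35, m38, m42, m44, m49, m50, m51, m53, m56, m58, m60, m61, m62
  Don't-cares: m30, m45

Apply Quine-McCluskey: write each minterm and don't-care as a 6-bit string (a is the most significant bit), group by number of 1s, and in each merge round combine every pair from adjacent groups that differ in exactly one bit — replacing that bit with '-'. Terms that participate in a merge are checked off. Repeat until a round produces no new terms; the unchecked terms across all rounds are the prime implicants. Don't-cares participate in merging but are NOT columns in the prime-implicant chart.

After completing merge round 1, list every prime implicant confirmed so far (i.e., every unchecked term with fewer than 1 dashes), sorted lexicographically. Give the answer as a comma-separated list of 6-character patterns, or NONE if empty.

[col 0] 000010*, 000110*, 001011, 001100*, 010000*, 010010*, 010110*, 010111*, 011000*, 011001*, 011010*, 011100*, 011110*, 011111*, 100000, 100011*, 100110*, 101010*, 101100*, 101101*, 110001*, 110010*, 110011*, 110101*, 111000*, 111010*, 111100*, 111101*, 111110*
[col 1] -00110, -01100*, -10010*, -11000*, -11010*, -11100*, -11110*, 0-0010*, 0-0110*, 0-1100*, 000-10*, 01-000*, 01-010*, 01-110*, 01-111*, 010-10*, 0100-0*, 01011-*, 011-00*, 011-10*, 0110-0*, 01100-, 0111-0*, 01111-*, 1-0011, 1-1010, 1-1100*, 1-1101*, 10110-*, 11-010*, 11-101, 110-01, 1100-1, 11001-, 111-00*, 111-10*, 1110-0*, 1111-0*, 11110-*
[col 2] --1100, -1-010, -11-00*, -11-10*, -110-0*, -111-0*, 0-0-10, 01--10, 01-0-0, 01-11-, 011--0*, 1-110-, 111--0*
[col 3] -11--0
Prime implicants: --1100, -00110, -1-010, -11--0, 0-0-10, 001011, 01--10, 01-0-0, 01-11-, 01100-, 1-0011, 1-1010, 1-110-, 100000, 11-101, 110-01, 1100-1, 11001-

001011, 100000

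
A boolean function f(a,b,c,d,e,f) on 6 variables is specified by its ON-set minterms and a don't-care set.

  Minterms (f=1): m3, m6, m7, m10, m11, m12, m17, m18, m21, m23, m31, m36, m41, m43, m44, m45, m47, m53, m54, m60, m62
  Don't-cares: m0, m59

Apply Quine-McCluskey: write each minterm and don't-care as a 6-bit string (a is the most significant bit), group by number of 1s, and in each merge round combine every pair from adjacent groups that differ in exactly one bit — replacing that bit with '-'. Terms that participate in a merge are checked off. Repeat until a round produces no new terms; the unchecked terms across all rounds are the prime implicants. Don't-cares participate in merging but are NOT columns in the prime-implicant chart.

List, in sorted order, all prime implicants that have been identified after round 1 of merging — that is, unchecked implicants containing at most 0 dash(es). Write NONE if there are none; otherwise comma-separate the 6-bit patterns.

size-2^0 implicants → 000000  000011(✓)  000110(✓)  000111(✓)  001010(✓)  001011(✓)  001100(✓)  010001(✓)  010010  010101(✓)  010111(✓)  011111(✓)  100100(✓)  101001(✓)  101011(✓)  101100(✓)  101101(✓)  101111(✓)  110101(✓)  110110(✓)  111011(✓)  111100(✓)  111110(✓)
size-2^1 implicants → -01011  -01100  -10101  0-0111  00-011  000-11  00011-  00101-  01-111  010-01  0101-1  1-1011  1-1100  10-100  101-01(✓)  101-11(✓)  1010-1(✓)  1011-1(✓)  10110-  11-110  1111-0
size-2^2 implicants → 101--1
Unchecked terms (primes): -01011, -01100, -10101, 0-0111, 00-011, 000-11, 000000, 00011-, 00101-, 01-111, 010-01, 010010, 0101-1, 1-1011, 1-1100, 10-100, 101--1, 10110-, 11-110, 1111-0

000000, 010010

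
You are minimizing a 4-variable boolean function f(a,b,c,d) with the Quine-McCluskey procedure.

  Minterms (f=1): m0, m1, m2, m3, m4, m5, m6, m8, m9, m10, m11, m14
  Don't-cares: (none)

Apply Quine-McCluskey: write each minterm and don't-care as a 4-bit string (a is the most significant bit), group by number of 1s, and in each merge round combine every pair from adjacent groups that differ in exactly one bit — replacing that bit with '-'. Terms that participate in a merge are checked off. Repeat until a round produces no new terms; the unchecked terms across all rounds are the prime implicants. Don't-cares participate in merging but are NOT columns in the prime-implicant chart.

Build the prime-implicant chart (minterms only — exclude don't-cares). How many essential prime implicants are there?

size-2^0 implicants → 0000(✓)  0001(✓)  0010(✓)  0011(✓)  0100(✓)  0101(✓)  0110(✓)  1000(✓)  1001(✓)  1010(✓)  1011(✓)  1110(✓)
size-2^1 implicants → -000(✓)  -001(✓)  -010(✓)  -011(✓)  -110(✓)  0-00(✓)  0-01(✓)  0-10(✓)  00-0(✓)  00-1(✓)  000-(✓)  001-(✓)  01-0(✓)  010-(✓)  1-10(✓)  10-0(✓)  10-1(✓)  100-(✓)  101-(✓)
size-2^2 implicants → --10  -0-0(✓)  -0-1(✓)  -00-(✓)  -01-(✓)  0--0  0-0-  00--(✓)  10--(✓)
size-2^3 implicants → -0--
Unchecked terms (primes): --10, -0--, 0--0, 0-0-
Minterm coverage:
  m0 ⊆ -0--,0--0,0-0-
  m1 ⊆ -0--,0-0-
  m2 ⊆ --10,-0--,0--0
  m3 ⊆ -0-- [E]
  m4 ⊆ 0--0,0-0-
  m5 ⊆ 0-0- [E]
  m6 ⊆ --10,0--0
  m8 ⊆ -0-- [E]
  m9 ⊆ -0-- [E]
  m10 ⊆ --10,-0--
  m11 ⊆ -0-- [E]
  m14 ⊆ --10 [E]
E = {--10, -0--, 0-0-}

3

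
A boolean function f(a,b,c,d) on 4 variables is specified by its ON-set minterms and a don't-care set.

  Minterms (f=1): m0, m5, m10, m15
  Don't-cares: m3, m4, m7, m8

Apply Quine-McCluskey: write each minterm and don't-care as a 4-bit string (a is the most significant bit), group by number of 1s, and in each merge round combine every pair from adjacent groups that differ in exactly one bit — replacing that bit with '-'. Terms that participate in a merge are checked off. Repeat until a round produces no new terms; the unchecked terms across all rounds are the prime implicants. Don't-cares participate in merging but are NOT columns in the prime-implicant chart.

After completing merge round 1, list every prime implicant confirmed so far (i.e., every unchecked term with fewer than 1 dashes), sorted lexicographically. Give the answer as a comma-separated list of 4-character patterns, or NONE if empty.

[col 0] 0000*, 0011*, 0100*, 0101*, 0111*, 1000*, 1010*, 1111*
[col 1] -000, -111, 0-00, 0-11, 01-1, 010-, 10-0
Prime implicants: -000, -111, 0-00, 0-11, 01-1, 010-, 10-0

NONE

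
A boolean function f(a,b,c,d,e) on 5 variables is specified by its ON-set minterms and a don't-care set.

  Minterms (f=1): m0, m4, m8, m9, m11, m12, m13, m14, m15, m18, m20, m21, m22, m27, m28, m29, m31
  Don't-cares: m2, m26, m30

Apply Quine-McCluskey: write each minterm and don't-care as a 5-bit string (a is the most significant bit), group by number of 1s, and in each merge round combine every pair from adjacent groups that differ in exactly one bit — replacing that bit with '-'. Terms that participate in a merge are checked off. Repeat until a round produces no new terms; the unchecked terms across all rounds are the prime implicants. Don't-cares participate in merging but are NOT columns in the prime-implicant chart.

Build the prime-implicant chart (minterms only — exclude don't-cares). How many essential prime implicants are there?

2

Round 0: 00000✓ 00010✓ 00100✓ 01000✓ 01001✓ 01011✓ 01100✓ 01101✓ 01110✓ 01111✓ 10010✓ 10100✓ 10101✓ 10110✓ 11010✓ 11011✓ 11100✓ 11101✓ 11110✓ 11111✓
Round 1: -0010 -0100✓ -1011✓ -1100✓ -1101✓ -1110✓ -1111✓ 0-000✓ 0-100✓ 00-00✓ 000-0 01-00✓ 01-01✓ 01-11✓ 010-1✓ 0100-✓ 011-0✓ 011-1✓ 0110-✓ 0111-✓ 1-010✓ 1-100✓ 1-101✓ 1-110✓ 10-10✓ 101-0✓ 1010-✓ 11-10✓ 11-11✓ 1101-✓ 111-0✓ 111-1✓ 1110-✓ 1111-✓
Round 2: --100 -1-11 -11-0✓ -11-1✓ -110-✓ -111-✓ 0--00 01--1 01-0- 011--✓ 1--10 1-1-0 1-10- 11-1- 111--✓
Round 3: -11--
PIs = {--100, -0010, -1-11, -11--, 0--00, 000-0, 01--1, 01-0-, 1--10, 1-1-0, 1-10-, 11-1-}
Coverage chart:
  m0: 0--00,000-0
  m4: --100,0--00
  m8: 0--00,01-0-
  m9: 01--1,01-0-
  m11: -1-11,01--1
  m12: --100,-11--,0--00,01-0-
  m13: -11--,01--1,01-0-
  m14: -11-- ←essential
  m15: -1-11,-11--,01--1
  m18: -0010,1--10
  m20: --100,1-1-0,1-10-
  m21: 1-10- ←essential
  m22: 1--10,1-1-0
  m27: -1-11,11-1-
  m28: --100,-11--,1-1-0,1-10-
  m29: -11--,1-10-
  m31: -1-11,-11--,11-1-
Essential: -11--, 1-10-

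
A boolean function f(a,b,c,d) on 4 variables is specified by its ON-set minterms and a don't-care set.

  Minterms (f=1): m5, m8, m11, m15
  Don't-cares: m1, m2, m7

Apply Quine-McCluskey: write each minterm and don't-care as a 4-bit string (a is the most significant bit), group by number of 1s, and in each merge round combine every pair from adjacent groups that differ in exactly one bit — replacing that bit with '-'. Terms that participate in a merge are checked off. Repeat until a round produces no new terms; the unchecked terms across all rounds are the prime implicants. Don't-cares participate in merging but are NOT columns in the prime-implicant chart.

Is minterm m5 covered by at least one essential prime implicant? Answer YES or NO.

NO

Round 0: 0001✓ 0010 0101✓ 0111✓ 1000 1011✓ 1111✓
Round 1: -111 0-01 01-1 1-11
PIs = {-111, 0-01, 0010, 01-1, 1-11, 1000}
Coverage chart:
  m5: 0-01,01-1
  m8: 1000 ←essential
  m11: 1-11 ←essential
  m15: -111,1-11
Essential: 1-11, 1000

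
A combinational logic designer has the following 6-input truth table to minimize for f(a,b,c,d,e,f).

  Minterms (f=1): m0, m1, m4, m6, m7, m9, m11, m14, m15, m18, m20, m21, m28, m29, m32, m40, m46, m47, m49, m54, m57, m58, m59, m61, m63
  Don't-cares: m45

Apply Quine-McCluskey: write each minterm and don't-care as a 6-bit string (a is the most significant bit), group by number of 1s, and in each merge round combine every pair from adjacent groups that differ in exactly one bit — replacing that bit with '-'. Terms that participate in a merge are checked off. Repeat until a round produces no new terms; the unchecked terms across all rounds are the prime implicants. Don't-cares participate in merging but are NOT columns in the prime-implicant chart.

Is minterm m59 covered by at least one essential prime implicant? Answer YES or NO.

[col 0] 000000*, 000001*, 000100*, 000110*, 000111*, 001001*, 001011*, 001110*, 001111*, 010010, 010100*, 010101*, 011100*, 011101*, 100000*, 101000*, 101101*, 101110*, 101111*, 110001*, 110110, 111001*, 111010*, 111011*, 111101*, 111111*
[col 1] -00000, -01110*, -01111*, -11101, 0-0100, 00-001, 00-110*, 00-111*, 000-00, 00000-, 0001-0, 00011-*, 001-11, 0010-1, 00111-*, 01-100*, 01-101*, 01010-*, 01110-*, 1-1101*, 1-1111*, 10-000, 1011-1*, 10111-*, 11-001, 111-01*, 111-11*, 1110-1*, 11101-, 1111-1*
[col 2] -0111-, 00-11-, 01-10-, 1-11-1, 111--1
Prime implicants: -00000, -0111-, -11101, 0-0100, 00-001, 00-11-, 000-00, 00000-, 0001-0, 001-11, 0010-1, 01-10-, 010010, 1-11-1, 10-000, 11-001, 110110, 111--1, 11101-
PI chart (minterm → PIs covering it):
  0 | -00000,000-00,00000-
  1 | 00-001,00000-
  4 | 0-0100,000-00,0001-0
  6 | 00-11-,0001-0
  7 | 00-11-  (sole → essential)
  9 | 00-001,0010-1
  11 | 001-11,0010-1
  14 | -0111-,00-11-
  15 | -0111-,00-11-,001-11
  18 | 010010  (sole → essential)
  20 | 0-0100,01-10-
  21 | 01-10-  (sole → essential)
  28 | 01-10-  (sole → essential)
  29 | -11101,01-10-
  32 | -00000,10-000
  40 | 10-000  (sole → essential)
  46 | -0111-  (sole → essential)
  47 | -0111-,1-11-1
  49 | 11-001  (sole → essential)
  54 | 110110  (sole → essential)
  57 | 11-001,111--1
  58 | 11101-  (sole → essential)
  59 | 111--1,11101-
  61 | -11101,1-11-1,111--1
  63 | 1-11-1,111--1
Essential prime implicants: -0111-, 00-11-, 01-10-, 010010, 10-000, 11-001, 110110, 11101-

YES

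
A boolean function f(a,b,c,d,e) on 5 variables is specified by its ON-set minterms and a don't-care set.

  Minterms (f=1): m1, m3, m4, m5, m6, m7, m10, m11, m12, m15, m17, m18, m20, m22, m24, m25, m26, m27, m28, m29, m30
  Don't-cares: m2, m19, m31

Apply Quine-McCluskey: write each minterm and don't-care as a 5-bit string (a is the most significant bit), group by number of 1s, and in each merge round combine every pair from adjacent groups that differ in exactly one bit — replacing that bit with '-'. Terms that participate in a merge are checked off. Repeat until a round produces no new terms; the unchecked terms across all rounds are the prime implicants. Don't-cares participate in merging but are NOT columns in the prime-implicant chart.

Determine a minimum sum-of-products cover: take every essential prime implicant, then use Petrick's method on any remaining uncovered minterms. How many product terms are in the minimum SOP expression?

Round 0: 00001✓ 00010✓ 00011✓ 00100✓ 00101✓ 00110✓ 00111✓ 01010✓ 01011✓ 01100✓ 01111✓ 10001✓ 10010✓ 10011✓ 10100✓ 10110✓ 11000✓ 11001✓ 11010✓ 11011✓ 11100✓ 11101✓ 11110✓ 11111✓
Round 1: -0001✓ -0010✓ -0011✓ -0100✓ -0110✓ -1010✓ -1011✓ -1100✓ -1111✓ 0-010✓ 0-011✓ 0-100✓ 0-111✓ 00-01✓ 00-10✓ 00-11✓ 000-1✓ 0001-✓ 001-0✓ 001-1✓ 0010-✓ 0011-✓ 01-11✓ 0101-✓ 1-001✓ 1-010✓ 1-011✓ 1-100✓ 1-110✓ 10-10✓ 100-1✓ 1001-✓ 101-0✓ 11-00✓ 11-01✓ 11-10✓ 11-11✓ 110-0✓ 110-1✓ 1100-✓ 1101-✓ 111-0✓ 111-1✓ 1110-✓ 1111-✓
Round 2: --010✓ --011✓ --100 -0-10 -00-1 -001-✓ -01-0 -1-11 -101-✓ 0--11 0-01-✓ 00--1 00-1- 001-- 1--10 1-0-1 1-01-✓ 1-1-0 11--0✓ 11--1✓ 11-0-✓ 11-1-✓ 110--✓ 111--✓
Round 3: --01- 11---
PIs = {--01-, --100, -0-10, -00-1, -01-0, -1-11, 0--11, 00--1, 00-1-, 001--, 1--10, 1-0-1, 1-1-0, 11---}
Coverage chart:
  m1: -00-1,00--1
  m3: --01-,-00-1,0--11,00--1,00-1-
  m4: --100,-01-0,001--
  m5: 00--1,001--
  m6: -0-10,-01-0,00-1-,001--
  m7: 0--11,00--1,00-1-,001--
  m10: --01- ←essential
  m11: --01-,-1-11,0--11
  m12: --100 ←essential
  m15: -1-11,0--11
  m17: -00-1,1-0-1
  m18: --01-,-0-10,1--10
  m20: --100,-01-0,1-1-0
  m22: -0-10,-01-0,1--10,1-1-0
  m24: 11--- ←essential
  m25: 1-0-1,11---
  m26: --01-,1--10,11---
  m27: --01-,-1-11,1-0-1,11---
  m28: --100,1-1-0,11---
  m29: 11--- ←essential
  m30: 1--10,1-1-0,11---
Essential: --01-, --100, 11---
Petrick residual → -0-10, -00-1, -1-11, 00--1
Min cover (7 terms): c'd + cd'e' + b'de' + b'c'e + bde + a'b'e + ab

7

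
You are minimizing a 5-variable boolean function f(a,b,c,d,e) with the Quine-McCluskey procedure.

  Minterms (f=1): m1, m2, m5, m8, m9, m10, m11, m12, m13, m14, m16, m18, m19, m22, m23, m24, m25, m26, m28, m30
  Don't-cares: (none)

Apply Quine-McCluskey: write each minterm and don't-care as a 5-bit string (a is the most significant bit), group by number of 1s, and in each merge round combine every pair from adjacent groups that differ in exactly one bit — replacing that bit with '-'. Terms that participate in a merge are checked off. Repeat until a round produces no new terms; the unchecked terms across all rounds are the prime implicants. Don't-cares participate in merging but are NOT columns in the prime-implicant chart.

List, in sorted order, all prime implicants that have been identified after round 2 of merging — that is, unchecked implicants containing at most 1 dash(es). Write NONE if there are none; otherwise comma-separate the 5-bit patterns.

[col 0] 00001*, 00010*, 00101*, 01000*, 01001*, 01010*, 01011*, 01100*, 01101*, 01110*, 10000*, 10010*, 10011*, 10110*, 10111*, 11000*, 11001*, 11010*, 11100*, 11110*
[col 1] -0010*, -1000*, -1001*, -1010*, -1100*, -1110*, 0-001*, 0-010*, 0-101*, 00-01*, 01-00*, 01-01*, 01-10*, 010-0*, 010-1*, 0100-*, 0101-*, 011-0*, 0110-*, 1-000*, 1-010*, 1-110*, 10-10*, 10-11*, 100-0*, 1001-*, 1011-*, 11-00*, 11-10*, 110-0*, 1100-*, 111-0*
[col 2] --010, -1-00*, -1-10*, -10-0*, -100-, -11-0*, 0--01, 01--0*, 01-0-, 010--, 1--10, 1-0-0, 10-1-, 11--0*
[col 3] -1--0
Prime implicants: --010, -1--0, -100-, 0--01, 01-0-, 010--, 1--10, 1-0-0, 10-1-

NONE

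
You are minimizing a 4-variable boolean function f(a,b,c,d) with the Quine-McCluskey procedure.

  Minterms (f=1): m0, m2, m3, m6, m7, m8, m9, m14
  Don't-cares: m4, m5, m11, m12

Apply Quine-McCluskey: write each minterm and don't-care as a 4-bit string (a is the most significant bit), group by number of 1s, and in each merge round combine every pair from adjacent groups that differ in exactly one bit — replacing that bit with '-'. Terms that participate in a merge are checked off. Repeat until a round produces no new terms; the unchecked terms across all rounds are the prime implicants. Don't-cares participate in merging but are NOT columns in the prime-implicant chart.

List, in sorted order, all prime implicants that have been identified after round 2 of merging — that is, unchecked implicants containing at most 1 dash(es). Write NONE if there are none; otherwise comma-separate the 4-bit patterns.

-011, 10-1, 100-

Round 0: 0000✓ 0010✓ 0011✓ 0100✓ 0101✓ 0110✓ 0111✓ 1000✓ 1001✓ 1011✓ 1100✓ 1110✓
Round 1: -000✓ -011 -100✓ -110✓ 0-00✓ 0-10✓ 0-11✓ 00-0✓ 001-✓ 01-0✓ 01-1✓ 010-✓ 011-✓ 1-00✓ 10-1 100- 11-0✓
Round 2: --00 -1-0 0--0 0-1- 01--
PIs = {--00, -011, -1-0, 0--0, 0-1-, 01--, 10-1, 100-}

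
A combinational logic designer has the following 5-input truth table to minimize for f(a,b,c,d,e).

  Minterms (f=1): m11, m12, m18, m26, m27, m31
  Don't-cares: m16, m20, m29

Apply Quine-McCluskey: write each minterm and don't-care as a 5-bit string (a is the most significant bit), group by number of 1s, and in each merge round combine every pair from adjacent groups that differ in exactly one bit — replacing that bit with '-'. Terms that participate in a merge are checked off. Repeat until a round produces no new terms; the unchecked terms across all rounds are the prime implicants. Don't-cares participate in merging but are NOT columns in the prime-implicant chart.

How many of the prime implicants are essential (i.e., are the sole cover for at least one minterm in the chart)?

2

[col 0] 01011*, 01100, 10000*, 10010*, 10100*, 11010*, 11011*, 11101*, 11111*
[col 1] -1011, 1-010, 10-00, 100-0, 11-11, 1101-, 111-1
Prime implicants: -1011, 01100, 1-010, 10-00, 100-0, 11-11, 1101-, 111-1
PI chart (minterm → PIs covering it):
  11 | -1011  (sole → essential)
  12 | 01100  (sole → essential)
  18 | 1-010,100-0
  26 | 1-010,1101-
  27 | -1011,11-11,1101-
  31 | 11-11,111-1
Essential prime implicants: -1011, 01100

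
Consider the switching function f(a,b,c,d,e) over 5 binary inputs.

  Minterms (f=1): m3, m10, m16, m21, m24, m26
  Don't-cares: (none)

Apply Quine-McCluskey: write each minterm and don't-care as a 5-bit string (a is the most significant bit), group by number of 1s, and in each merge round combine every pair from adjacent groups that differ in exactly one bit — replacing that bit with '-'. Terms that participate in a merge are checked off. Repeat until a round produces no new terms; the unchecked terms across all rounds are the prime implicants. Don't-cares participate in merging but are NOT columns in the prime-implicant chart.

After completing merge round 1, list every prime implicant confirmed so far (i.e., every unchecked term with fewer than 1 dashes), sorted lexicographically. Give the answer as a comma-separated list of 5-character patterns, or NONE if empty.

00011, 10101

size-2^0 implicants → 00011  01010(✓)  10000(✓)  10101  11000(✓)  11010(✓)
size-2^1 implicants → -1010  1-000  110-0
Unchecked terms (primes): -1010, 00011, 1-000, 10101, 110-0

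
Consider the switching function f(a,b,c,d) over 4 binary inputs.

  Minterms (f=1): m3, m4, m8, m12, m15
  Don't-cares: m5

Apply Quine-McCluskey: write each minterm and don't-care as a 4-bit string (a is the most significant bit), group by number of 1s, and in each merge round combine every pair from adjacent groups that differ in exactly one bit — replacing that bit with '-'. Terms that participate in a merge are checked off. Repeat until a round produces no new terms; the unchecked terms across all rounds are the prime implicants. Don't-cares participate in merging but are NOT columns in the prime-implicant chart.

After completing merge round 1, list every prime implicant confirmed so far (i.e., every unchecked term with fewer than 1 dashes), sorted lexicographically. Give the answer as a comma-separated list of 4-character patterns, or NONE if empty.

[col 0] 0011, 0100*, 0101*, 1000*, 1100*, 1111
[col 1] -100, 010-, 1-00
Prime implicants: -100, 0011, 010-, 1-00, 1111

0011, 1111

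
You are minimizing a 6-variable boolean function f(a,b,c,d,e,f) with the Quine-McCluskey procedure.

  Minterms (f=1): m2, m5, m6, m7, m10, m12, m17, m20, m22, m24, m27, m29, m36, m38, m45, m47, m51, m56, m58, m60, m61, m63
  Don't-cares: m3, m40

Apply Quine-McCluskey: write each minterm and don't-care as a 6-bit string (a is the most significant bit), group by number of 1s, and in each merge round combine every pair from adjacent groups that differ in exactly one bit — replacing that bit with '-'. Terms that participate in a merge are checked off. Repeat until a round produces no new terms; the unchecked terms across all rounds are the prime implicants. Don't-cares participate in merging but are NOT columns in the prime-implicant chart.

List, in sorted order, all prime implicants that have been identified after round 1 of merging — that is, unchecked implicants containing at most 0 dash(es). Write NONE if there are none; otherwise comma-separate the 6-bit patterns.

001100, 010001, 011011, 110011

[col 0] 000010*, 000011*, 000101*, 000110*, 000111*, 001010*, 001100, 010001, 010100*, 010110*, 011000*, 011011, 011101*, 100100*, 100110*, 101000*, 101101*, 101111*, 110011, 111000*, 111010*, 111100*, 111101*, 111111*
[col 1] -00110, -11000, -11101, 0-0110, 00-010, 000-10*, 000-11*, 00001-*, 0001-1, 00011-*, 0101-0, 1-1000, 1-1101*, 1-1111*, 1001-0, 1011-1*, 111-00, 1110-0, 1111-1*, 11110-
[col 2] 000-1-, 1-11-1
Prime implicants: -00110, -11000, -11101, 0-0110, 00-010, 000-1-, 0001-1, 001100, 010001, 0101-0, 011011, 1-1000, 1-11-1, 1001-0, 110011, 111-00, 1110-0, 11110-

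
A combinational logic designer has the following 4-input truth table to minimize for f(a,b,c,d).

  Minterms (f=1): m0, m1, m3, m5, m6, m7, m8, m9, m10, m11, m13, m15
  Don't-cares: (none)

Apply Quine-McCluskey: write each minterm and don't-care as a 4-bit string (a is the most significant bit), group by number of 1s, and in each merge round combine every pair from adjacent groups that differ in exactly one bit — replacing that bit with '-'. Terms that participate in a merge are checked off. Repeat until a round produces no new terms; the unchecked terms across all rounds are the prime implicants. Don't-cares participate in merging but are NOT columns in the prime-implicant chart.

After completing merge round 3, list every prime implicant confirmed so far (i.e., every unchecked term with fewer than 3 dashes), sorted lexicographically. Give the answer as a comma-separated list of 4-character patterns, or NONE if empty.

size-2^0 implicants → 0000(✓)  0001(✓)  0011(✓)  0101(✓)  0110(✓)  0111(✓)  1000(✓)  1001(✓)  1010(✓)  1011(✓)  1101(✓)  1111(✓)
size-2^1 implicants → -000(✓)  -001(✓)  -011(✓)  -101(✓)  -111(✓)  0-01(✓)  0-11(✓)  00-1(✓)  000-(✓)  01-1(✓)  011-  1-01(✓)  1-11(✓)  10-0(✓)  10-1(✓)  100-(✓)  101-(✓)  11-1(✓)
size-2^2 implicants → --01(✓)  --11(✓)  -0-1(✓)  -00-  -1-1(✓)  0--1(✓)  1--1(✓)  10--
size-2^3 implicants → ---1
Unchecked terms (primes): ---1, -00-, 011-, 10--

-00-, 011-, 10--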